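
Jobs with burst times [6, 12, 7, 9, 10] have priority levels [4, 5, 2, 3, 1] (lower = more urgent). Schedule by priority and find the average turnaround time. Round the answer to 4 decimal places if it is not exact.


Sort by priority (ascending = highest first):
Order: [(1, 10), (2, 7), (3, 9), (4, 6), (5, 12)]
Completion times:
  Priority 1, burst=10, C=10
  Priority 2, burst=7, C=17
  Priority 3, burst=9, C=26
  Priority 4, burst=6, C=32
  Priority 5, burst=12, C=44
Average turnaround = 129/5 = 25.8

25.8


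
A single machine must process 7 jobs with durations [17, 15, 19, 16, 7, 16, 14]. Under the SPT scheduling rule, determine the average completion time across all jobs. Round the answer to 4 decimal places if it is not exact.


Sort jobs by processing time (SPT order): [7, 14, 15, 16, 16, 17, 19]
Compute completion times sequentially:
  Job 1: processing = 7, completes at 7
  Job 2: processing = 14, completes at 21
  Job 3: processing = 15, completes at 36
  Job 4: processing = 16, completes at 52
  Job 5: processing = 16, completes at 68
  Job 6: processing = 17, completes at 85
  Job 7: processing = 19, completes at 104
Sum of completion times = 373
Average completion time = 373/7 = 53.2857

53.2857


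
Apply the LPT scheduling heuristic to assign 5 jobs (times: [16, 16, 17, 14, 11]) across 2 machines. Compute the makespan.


Sort jobs in decreasing order (LPT): [17, 16, 16, 14, 11]
Assign each job to the least loaded machine:
  Machine 1: jobs [17, 14, 11], load = 42
  Machine 2: jobs [16, 16], load = 32
Makespan = max load = 42

42


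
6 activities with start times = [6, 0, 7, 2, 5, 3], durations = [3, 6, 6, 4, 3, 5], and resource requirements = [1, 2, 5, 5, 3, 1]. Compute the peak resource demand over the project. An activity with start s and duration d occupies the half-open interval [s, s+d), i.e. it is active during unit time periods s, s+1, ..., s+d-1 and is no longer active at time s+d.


Each activity i is active on [start_i, start_i + duration_i).
Compute total resource usage per time slot:
  t=0: active resources = [2], total = 2
  t=1: active resources = [2], total = 2
  t=2: active resources = [2, 5], total = 7
  t=3: active resources = [2, 5, 1], total = 8
  t=4: active resources = [2, 5, 1], total = 8
  t=5: active resources = [2, 5, 3, 1], total = 11
  t=6: active resources = [1, 3, 1], total = 5
  t=7: active resources = [1, 5, 3, 1], total = 10
  t=8: active resources = [1, 5], total = 6
  t=9: active resources = [5], total = 5
  t=10: active resources = [5], total = 5
  t=11: active resources = [5], total = 5
  t=12: active resources = [5], total = 5
Peak resource demand = 11

11


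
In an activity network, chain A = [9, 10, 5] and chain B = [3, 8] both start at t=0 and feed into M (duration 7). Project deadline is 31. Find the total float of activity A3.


Forward pass: ES(A3) = sum of predecessors on chain A = 19
EF = ES + duration = 19 + 5 = 24
Backward pass: LF(M) = deadline = 31; LS(M) = 31 - 7 = 24
LF(A3) = LS(M) - sum(successors on chain A) = 24 - 0 = 24
LS = LF - duration = 24 - 5 = 19
Total float = LS - ES = 19 - 19 = 0

0


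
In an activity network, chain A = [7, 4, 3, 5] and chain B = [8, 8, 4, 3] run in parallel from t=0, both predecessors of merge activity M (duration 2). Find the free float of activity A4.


ES(A4) = sum of predecessors on chain A = 14
EF(A4) = ES + duration = 14 + 5 = 19
Successor of A4 is M. ES(M) = max(sum(A), sum(B)) = max(19, 23) = 23
Free float = ES(successor) - EF(current) = 23 - 19 = 4

4


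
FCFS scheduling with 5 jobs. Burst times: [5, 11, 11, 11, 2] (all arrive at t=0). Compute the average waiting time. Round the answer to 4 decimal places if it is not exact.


FCFS order (as given): [5, 11, 11, 11, 2]
Waiting times:
  Job 1: wait = 0
  Job 2: wait = 5
  Job 3: wait = 16
  Job 4: wait = 27
  Job 5: wait = 38
Sum of waiting times = 86
Average waiting time = 86/5 = 17.2

17.2


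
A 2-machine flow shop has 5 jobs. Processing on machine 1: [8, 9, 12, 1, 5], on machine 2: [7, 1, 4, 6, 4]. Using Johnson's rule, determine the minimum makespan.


Apply Johnson's rule:
  Group 1 (a <= b): [(4, 1, 6)]
  Group 2 (a > b): [(1, 8, 7), (3, 12, 4), (5, 5, 4), (2, 9, 1)]
Optimal job order: [4, 1, 3, 5, 2]
Schedule:
  Job 4: M1 done at 1, M2 done at 7
  Job 1: M1 done at 9, M2 done at 16
  Job 3: M1 done at 21, M2 done at 25
  Job 5: M1 done at 26, M2 done at 30
  Job 2: M1 done at 35, M2 done at 36
Makespan = 36

36


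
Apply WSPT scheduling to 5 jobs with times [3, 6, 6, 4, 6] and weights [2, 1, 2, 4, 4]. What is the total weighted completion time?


Compute p/w ratios and sort ascending (WSPT): [(4, 4), (3, 2), (6, 4), (6, 2), (6, 1)]
Compute weighted completion times:
  Job (p=4,w=4): C=4, w*C=4*4=16
  Job (p=3,w=2): C=7, w*C=2*7=14
  Job (p=6,w=4): C=13, w*C=4*13=52
  Job (p=6,w=2): C=19, w*C=2*19=38
  Job (p=6,w=1): C=25, w*C=1*25=25
Total weighted completion time = 145

145


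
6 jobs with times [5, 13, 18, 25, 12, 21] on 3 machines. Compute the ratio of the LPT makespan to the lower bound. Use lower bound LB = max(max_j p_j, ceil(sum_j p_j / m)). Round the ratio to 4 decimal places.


LPT order: [25, 21, 18, 13, 12, 5]
Machine loads after assignment: [30, 33, 31]
LPT makespan = 33
Lower bound = max(max_job, ceil(total/3)) = max(25, 32) = 32
Ratio = 33 / 32 = 1.0313

1.0313


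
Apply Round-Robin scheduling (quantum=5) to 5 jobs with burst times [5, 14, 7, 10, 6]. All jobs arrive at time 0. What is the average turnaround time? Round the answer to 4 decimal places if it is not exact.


Time quantum = 5
Execution trace:
  J1 runs 5 units, time = 5
  J2 runs 5 units, time = 10
  J3 runs 5 units, time = 15
  J4 runs 5 units, time = 20
  J5 runs 5 units, time = 25
  J2 runs 5 units, time = 30
  J3 runs 2 units, time = 32
  J4 runs 5 units, time = 37
  J5 runs 1 units, time = 38
  J2 runs 4 units, time = 42
Finish times: [5, 42, 32, 37, 38]
Average turnaround = 154/5 = 30.8

30.8


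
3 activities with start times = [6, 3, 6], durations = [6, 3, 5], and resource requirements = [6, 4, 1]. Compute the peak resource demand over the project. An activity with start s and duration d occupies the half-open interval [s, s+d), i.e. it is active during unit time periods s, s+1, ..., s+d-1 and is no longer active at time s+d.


Each activity i is active on [start_i, start_i + duration_i).
Compute total resource usage per time slot:
  t=0: active resources = [], total = 0
  t=1: active resources = [], total = 0
  t=2: active resources = [], total = 0
  t=3: active resources = [4], total = 4
  t=4: active resources = [4], total = 4
  t=5: active resources = [4], total = 4
  t=6: active resources = [6, 1], total = 7
  t=7: active resources = [6, 1], total = 7
  t=8: active resources = [6, 1], total = 7
  t=9: active resources = [6, 1], total = 7
  t=10: active resources = [6, 1], total = 7
  t=11: active resources = [6], total = 6
Peak resource demand = 7

7


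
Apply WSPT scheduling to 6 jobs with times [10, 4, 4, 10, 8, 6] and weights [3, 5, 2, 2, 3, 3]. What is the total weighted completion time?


Compute p/w ratios and sort ascending (WSPT): [(4, 5), (4, 2), (6, 3), (8, 3), (10, 3), (10, 2)]
Compute weighted completion times:
  Job (p=4,w=5): C=4, w*C=5*4=20
  Job (p=4,w=2): C=8, w*C=2*8=16
  Job (p=6,w=3): C=14, w*C=3*14=42
  Job (p=8,w=3): C=22, w*C=3*22=66
  Job (p=10,w=3): C=32, w*C=3*32=96
  Job (p=10,w=2): C=42, w*C=2*42=84
Total weighted completion time = 324

324


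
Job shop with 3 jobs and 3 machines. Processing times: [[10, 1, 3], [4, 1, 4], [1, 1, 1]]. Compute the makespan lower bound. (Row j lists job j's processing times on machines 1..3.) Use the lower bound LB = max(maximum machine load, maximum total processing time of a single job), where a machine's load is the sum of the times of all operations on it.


Machine loads:
  Machine 1: 10 + 4 + 1 = 15
  Machine 2: 1 + 1 + 1 = 3
  Machine 3: 3 + 4 + 1 = 8
Max machine load = 15
Job totals:
  Job 1: 14
  Job 2: 9
  Job 3: 3
Max job total = 14
Lower bound = max(15, 14) = 15

15


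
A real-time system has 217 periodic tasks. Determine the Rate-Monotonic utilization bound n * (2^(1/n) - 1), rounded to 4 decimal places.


Compute 2^(1/217) = 1.0031993336
Subtract 1: 1.0031993336 - 1 = 0.0031993336
Multiply by n: 217 * 0.0031993336 = 0.6942553912
Round to 4 dp: 0.6943

0.6943


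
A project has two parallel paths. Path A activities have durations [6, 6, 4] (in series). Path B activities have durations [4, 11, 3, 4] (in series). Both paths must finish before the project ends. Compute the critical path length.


Path A total = 6 + 6 + 4 = 16
Path B total = 4 + 11 + 3 + 4 = 22
Critical path = longest path = max(16, 22) = 22

22


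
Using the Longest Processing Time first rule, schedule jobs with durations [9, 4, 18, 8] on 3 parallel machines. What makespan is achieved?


Sort jobs in decreasing order (LPT): [18, 9, 8, 4]
Assign each job to the least loaded machine:
  Machine 1: jobs [18], load = 18
  Machine 2: jobs [9], load = 9
  Machine 3: jobs [8, 4], load = 12
Makespan = max load = 18

18


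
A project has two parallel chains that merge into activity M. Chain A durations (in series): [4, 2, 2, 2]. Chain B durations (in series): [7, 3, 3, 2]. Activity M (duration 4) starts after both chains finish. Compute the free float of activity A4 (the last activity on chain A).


ES(A4) = sum of predecessors on chain A = 8
EF(A4) = ES + duration = 8 + 2 = 10
Successor of A4 is M. ES(M) = max(sum(A), sum(B)) = max(10, 15) = 15
Free float = ES(successor) - EF(current) = 15 - 10 = 5

5


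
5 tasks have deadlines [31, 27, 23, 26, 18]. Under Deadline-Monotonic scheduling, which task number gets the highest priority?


Sort tasks by relative deadline (ascending):
  Task 5: deadline = 18
  Task 3: deadline = 23
  Task 4: deadline = 26
  Task 2: deadline = 27
  Task 1: deadline = 31
Priority order (highest first): [5, 3, 4, 2, 1]
Highest priority task = 5

5


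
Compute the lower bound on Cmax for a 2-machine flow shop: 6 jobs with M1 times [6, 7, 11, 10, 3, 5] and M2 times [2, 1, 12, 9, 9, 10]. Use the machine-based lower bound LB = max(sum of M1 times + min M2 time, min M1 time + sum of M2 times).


LB1 = sum(M1 times) + min(M2 times) = 42 + 1 = 43
LB2 = min(M1 times) + sum(M2 times) = 3 + 43 = 46
Lower bound = max(LB1, LB2) = max(43, 46) = 46

46


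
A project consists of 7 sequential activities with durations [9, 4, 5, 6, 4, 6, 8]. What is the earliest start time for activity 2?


Activity 2 starts after activities 1 through 1 complete.
Predecessor durations: [9]
ES = 9 = 9

9


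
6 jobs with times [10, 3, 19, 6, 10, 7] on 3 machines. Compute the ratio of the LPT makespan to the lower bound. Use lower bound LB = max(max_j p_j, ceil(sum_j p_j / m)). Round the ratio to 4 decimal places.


LPT order: [19, 10, 10, 7, 6, 3]
Machine loads after assignment: [19, 17, 19]
LPT makespan = 19
Lower bound = max(max_job, ceil(total/3)) = max(19, 19) = 19
Ratio = 19 / 19 = 1.0

1.0


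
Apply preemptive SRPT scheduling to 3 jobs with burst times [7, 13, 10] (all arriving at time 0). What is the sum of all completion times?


Since all jobs arrive at t=0, SRPT equals SPT ordering.
SPT order: [7, 10, 13]
Completion times:
  Job 1: p=7, C=7
  Job 2: p=10, C=17
  Job 3: p=13, C=30
Total completion time = 7 + 17 + 30 = 54

54


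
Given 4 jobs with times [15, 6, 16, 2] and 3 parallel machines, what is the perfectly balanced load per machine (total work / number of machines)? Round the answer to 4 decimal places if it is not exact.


Total processing time = 15 + 6 + 16 + 2 = 39
Number of machines = 3
Ideal balanced load = 39 / 3 = 13.0

13.0


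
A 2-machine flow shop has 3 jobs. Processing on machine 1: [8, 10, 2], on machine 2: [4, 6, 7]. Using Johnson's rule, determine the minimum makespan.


Apply Johnson's rule:
  Group 1 (a <= b): [(3, 2, 7)]
  Group 2 (a > b): [(2, 10, 6), (1, 8, 4)]
Optimal job order: [3, 2, 1]
Schedule:
  Job 3: M1 done at 2, M2 done at 9
  Job 2: M1 done at 12, M2 done at 18
  Job 1: M1 done at 20, M2 done at 24
Makespan = 24

24


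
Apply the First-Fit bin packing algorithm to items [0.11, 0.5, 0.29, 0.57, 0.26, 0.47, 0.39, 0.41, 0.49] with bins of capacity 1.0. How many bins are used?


Place items sequentially using First-Fit:
  Item 0.11 -> new Bin 1
  Item 0.5 -> Bin 1 (now 0.61)
  Item 0.29 -> Bin 1 (now 0.9)
  Item 0.57 -> new Bin 2
  Item 0.26 -> Bin 2 (now 0.83)
  Item 0.47 -> new Bin 3
  Item 0.39 -> Bin 3 (now 0.86)
  Item 0.41 -> new Bin 4
  Item 0.49 -> Bin 4 (now 0.9)
Total bins used = 4

4


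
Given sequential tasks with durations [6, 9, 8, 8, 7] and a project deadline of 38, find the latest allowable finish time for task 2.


LF(activity 2) = deadline - sum of successor durations
Successors: activities 3 through 5 with durations [8, 8, 7]
Sum of successor durations = 23
LF = 38 - 23 = 15

15


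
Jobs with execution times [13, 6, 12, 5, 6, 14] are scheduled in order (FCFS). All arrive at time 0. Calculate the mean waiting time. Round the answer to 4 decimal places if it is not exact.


FCFS order (as given): [13, 6, 12, 5, 6, 14]
Waiting times:
  Job 1: wait = 0
  Job 2: wait = 13
  Job 3: wait = 19
  Job 4: wait = 31
  Job 5: wait = 36
  Job 6: wait = 42
Sum of waiting times = 141
Average waiting time = 141/6 = 23.5

23.5


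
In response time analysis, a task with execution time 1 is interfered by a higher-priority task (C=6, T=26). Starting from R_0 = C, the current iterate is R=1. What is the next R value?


R_next = C + ceil(R_prev / T_hp) * C_hp
ceil(1 / 26) = ceil(0.0385) = 1
Interference = 1 * 6 = 6
R_next = 1 + 6 = 7

7


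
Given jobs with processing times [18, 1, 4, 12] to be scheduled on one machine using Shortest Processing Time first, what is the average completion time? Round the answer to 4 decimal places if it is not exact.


Sort jobs by processing time (SPT order): [1, 4, 12, 18]
Compute completion times sequentially:
  Job 1: processing = 1, completes at 1
  Job 2: processing = 4, completes at 5
  Job 3: processing = 12, completes at 17
  Job 4: processing = 18, completes at 35
Sum of completion times = 58
Average completion time = 58/4 = 14.5

14.5


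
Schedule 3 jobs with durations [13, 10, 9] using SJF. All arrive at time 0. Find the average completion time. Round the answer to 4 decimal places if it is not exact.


SJF order (ascending): [9, 10, 13]
Completion times:
  Job 1: burst=9, C=9
  Job 2: burst=10, C=19
  Job 3: burst=13, C=32
Average completion = 60/3 = 20.0

20.0


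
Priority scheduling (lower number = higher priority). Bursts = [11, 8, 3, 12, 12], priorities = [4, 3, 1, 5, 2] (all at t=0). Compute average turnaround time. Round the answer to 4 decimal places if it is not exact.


Sort by priority (ascending = highest first):
Order: [(1, 3), (2, 12), (3, 8), (4, 11), (5, 12)]
Completion times:
  Priority 1, burst=3, C=3
  Priority 2, burst=12, C=15
  Priority 3, burst=8, C=23
  Priority 4, burst=11, C=34
  Priority 5, burst=12, C=46
Average turnaround = 121/5 = 24.2

24.2


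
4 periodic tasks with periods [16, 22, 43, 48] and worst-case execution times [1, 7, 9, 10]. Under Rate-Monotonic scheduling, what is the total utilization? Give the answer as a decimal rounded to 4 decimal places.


Compute individual utilizations (exact fractions):
  Task 1: C/T = 1/16 (approx. 0.0625)
  Task 2: C/T = 7/22 (approx. 0.3182)
  Task 3: C/T = 9/43 (approx. 0.2093)
  Task 4: C/T = 10/48 = 5/24 (approx. 0.2083)
Total utilization U = 1/16 + 7/22 + 9/43 + 5/24 = 18125/22704
Rounded to 4 decimal places: U = 0.7983
RM (Liu & Layland) bound for 4 tasks = 0.756828; compare with U = 18125/22704 (approx. 0.798317)
bound < U <= 1, so the RM sufficient condition is not met (inconclusive; an exact test such as response-time analysis is needed).

0.7983


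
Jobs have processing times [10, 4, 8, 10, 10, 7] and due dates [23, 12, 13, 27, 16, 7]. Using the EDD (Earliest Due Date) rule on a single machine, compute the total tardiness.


Sort by due date (EDD order): [(7, 7), (4, 12), (8, 13), (10, 16), (10, 23), (10, 27)]
Compute completion times and tardiness:
  Job 1: p=7, d=7, C=7, tardiness=max(0,7-7)=0
  Job 2: p=4, d=12, C=11, tardiness=max(0,11-12)=0
  Job 3: p=8, d=13, C=19, tardiness=max(0,19-13)=6
  Job 4: p=10, d=16, C=29, tardiness=max(0,29-16)=13
  Job 5: p=10, d=23, C=39, tardiness=max(0,39-23)=16
  Job 6: p=10, d=27, C=49, tardiness=max(0,49-27)=22
Total tardiness = 57

57


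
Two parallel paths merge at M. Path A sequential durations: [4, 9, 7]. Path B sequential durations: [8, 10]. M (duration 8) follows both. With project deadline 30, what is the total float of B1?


Forward pass: ES(B1) = sum of predecessors on chain B = 0
EF = ES + duration = 0 + 8 = 8
Backward pass: LF(M) = deadline = 30; LS(M) = 30 - 8 = 22
LF(B1) = LS(M) - sum(successors on chain B) = 22 - 10 = 12
LS = LF - duration = 12 - 8 = 4
Total float = LS - ES = 4 - 0 = 4

4


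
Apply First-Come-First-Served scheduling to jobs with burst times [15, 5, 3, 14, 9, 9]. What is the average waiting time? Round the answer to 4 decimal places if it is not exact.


FCFS order (as given): [15, 5, 3, 14, 9, 9]
Waiting times:
  Job 1: wait = 0
  Job 2: wait = 15
  Job 3: wait = 20
  Job 4: wait = 23
  Job 5: wait = 37
  Job 6: wait = 46
Sum of waiting times = 141
Average waiting time = 141/6 = 23.5

23.5


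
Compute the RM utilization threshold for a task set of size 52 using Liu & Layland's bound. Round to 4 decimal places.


Compute 2^(1/52) = 1.0134189907
Subtract 1: 1.0134189907 - 1 = 0.0134189907
Multiply by n: 52 * 0.0134189907 = 0.6977875164
Round to 4 dp: 0.6978

0.6978


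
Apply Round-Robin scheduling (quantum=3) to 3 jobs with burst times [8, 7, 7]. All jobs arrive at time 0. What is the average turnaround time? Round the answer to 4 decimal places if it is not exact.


Time quantum = 3
Execution trace:
  J1 runs 3 units, time = 3
  J2 runs 3 units, time = 6
  J3 runs 3 units, time = 9
  J1 runs 3 units, time = 12
  J2 runs 3 units, time = 15
  J3 runs 3 units, time = 18
  J1 runs 2 units, time = 20
  J2 runs 1 units, time = 21
  J3 runs 1 units, time = 22
Finish times: [20, 21, 22]
Average turnaround = 63/3 = 21.0

21.0


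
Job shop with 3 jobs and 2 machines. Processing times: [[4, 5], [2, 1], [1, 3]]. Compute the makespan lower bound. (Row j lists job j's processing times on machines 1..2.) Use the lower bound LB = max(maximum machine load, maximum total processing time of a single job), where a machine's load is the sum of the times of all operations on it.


Machine loads:
  Machine 1: 4 + 2 + 1 = 7
  Machine 2: 5 + 1 + 3 = 9
Max machine load = 9
Job totals:
  Job 1: 9
  Job 2: 3
  Job 3: 4
Max job total = 9
Lower bound = max(9, 9) = 9

9


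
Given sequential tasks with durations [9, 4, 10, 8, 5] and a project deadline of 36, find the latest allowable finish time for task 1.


LF(activity 1) = deadline - sum of successor durations
Successors: activities 2 through 5 with durations [4, 10, 8, 5]
Sum of successor durations = 27
LF = 36 - 27 = 9

9


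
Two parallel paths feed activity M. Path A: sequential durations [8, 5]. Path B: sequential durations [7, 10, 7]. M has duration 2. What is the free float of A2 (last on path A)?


ES(A2) = sum of predecessors on chain A = 8
EF(A2) = ES + duration = 8 + 5 = 13
Successor of A2 is M. ES(M) = max(sum(A), sum(B)) = max(13, 24) = 24
Free float = ES(successor) - EF(current) = 24 - 13 = 11

11


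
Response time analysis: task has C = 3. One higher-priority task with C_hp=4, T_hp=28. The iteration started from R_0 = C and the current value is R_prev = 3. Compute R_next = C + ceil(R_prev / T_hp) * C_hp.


R_next = C + ceil(R_prev / T_hp) * C_hp
ceil(3 / 28) = ceil(0.1071) = 1
Interference = 1 * 4 = 4
R_next = 3 + 4 = 7

7


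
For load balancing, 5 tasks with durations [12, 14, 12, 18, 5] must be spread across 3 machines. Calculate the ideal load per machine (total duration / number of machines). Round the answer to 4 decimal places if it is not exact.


Total processing time = 12 + 14 + 12 + 18 + 5 = 61
Number of machines = 3
Ideal balanced load = 61 / 3 = 20.3333

20.3333


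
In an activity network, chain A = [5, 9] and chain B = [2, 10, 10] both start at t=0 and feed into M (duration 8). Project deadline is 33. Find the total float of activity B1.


Forward pass: ES(B1) = sum of predecessors on chain B = 0
EF = ES + duration = 0 + 2 = 2
Backward pass: LF(M) = deadline = 33; LS(M) = 33 - 8 = 25
LF(B1) = LS(M) - sum(successors on chain B) = 25 - 20 = 5
LS = LF - duration = 5 - 2 = 3
Total float = LS - ES = 3 - 0 = 3

3


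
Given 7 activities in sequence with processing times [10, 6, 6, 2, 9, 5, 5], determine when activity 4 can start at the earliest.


Activity 4 starts after activities 1 through 3 complete.
Predecessor durations: [10, 6, 6]
ES = 10 + 6 + 6 = 22

22


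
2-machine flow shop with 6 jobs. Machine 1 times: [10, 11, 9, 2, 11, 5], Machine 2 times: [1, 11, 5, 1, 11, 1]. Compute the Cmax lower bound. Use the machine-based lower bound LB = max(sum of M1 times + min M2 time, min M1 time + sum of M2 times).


LB1 = sum(M1 times) + min(M2 times) = 48 + 1 = 49
LB2 = min(M1 times) + sum(M2 times) = 2 + 30 = 32
Lower bound = max(LB1, LB2) = max(49, 32) = 49

49


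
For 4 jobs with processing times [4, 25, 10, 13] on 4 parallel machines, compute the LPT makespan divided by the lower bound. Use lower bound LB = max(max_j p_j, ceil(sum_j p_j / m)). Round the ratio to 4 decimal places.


LPT order: [25, 13, 10, 4]
Machine loads after assignment: [25, 13, 10, 4]
LPT makespan = 25
Lower bound = max(max_job, ceil(total/4)) = max(25, 13) = 25
Ratio = 25 / 25 = 1.0

1.0


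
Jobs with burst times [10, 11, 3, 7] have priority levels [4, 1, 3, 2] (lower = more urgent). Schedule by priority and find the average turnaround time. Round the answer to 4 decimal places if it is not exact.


Sort by priority (ascending = highest first):
Order: [(1, 11), (2, 7), (3, 3), (4, 10)]
Completion times:
  Priority 1, burst=11, C=11
  Priority 2, burst=7, C=18
  Priority 3, burst=3, C=21
  Priority 4, burst=10, C=31
Average turnaround = 81/4 = 20.25

20.25


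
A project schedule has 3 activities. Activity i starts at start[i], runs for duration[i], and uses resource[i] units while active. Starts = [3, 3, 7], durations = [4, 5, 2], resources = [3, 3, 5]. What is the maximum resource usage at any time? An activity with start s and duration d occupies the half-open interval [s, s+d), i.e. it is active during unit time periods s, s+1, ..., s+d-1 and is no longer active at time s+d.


Each activity i is active on [start_i, start_i + duration_i).
Compute total resource usage per time slot:
  t=0: active resources = [], total = 0
  t=1: active resources = [], total = 0
  t=2: active resources = [], total = 0
  t=3: active resources = [3, 3], total = 6
  t=4: active resources = [3, 3], total = 6
  t=5: active resources = [3, 3], total = 6
  t=6: active resources = [3, 3], total = 6
  t=7: active resources = [3, 5], total = 8
  t=8: active resources = [5], total = 5
Peak resource demand = 8

8


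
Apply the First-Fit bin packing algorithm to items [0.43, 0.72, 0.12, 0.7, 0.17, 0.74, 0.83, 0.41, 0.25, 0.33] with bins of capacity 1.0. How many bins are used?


Place items sequentially using First-Fit:
  Item 0.43 -> new Bin 1
  Item 0.72 -> new Bin 2
  Item 0.12 -> Bin 1 (now 0.55)
  Item 0.7 -> new Bin 3
  Item 0.17 -> Bin 1 (now 0.72)
  Item 0.74 -> new Bin 4
  Item 0.83 -> new Bin 5
  Item 0.41 -> new Bin 6
  Item 0.25 -> Bin 1 (now 0.97)
  Item 0.33 -> Bin 6 (now 0.74)
Total bins used = 6

6


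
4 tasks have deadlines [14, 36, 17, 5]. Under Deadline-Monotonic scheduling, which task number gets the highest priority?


Sort tasks by relative deadline (ascending):
  Task 4: deadline = 5
  Task 1: deadline = 14
  Task 3: deadline = 17
  Task 2: deadline = 36
Priority order (highest first): [4, 1, 3, 2]
Highest priority task = 4

4


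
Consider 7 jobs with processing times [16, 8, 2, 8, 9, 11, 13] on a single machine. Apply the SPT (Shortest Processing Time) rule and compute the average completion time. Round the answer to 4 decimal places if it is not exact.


Sort jobs by processing time (SPT order): [2, 8, 8, 9, 11, 13, 16]
Compute completion times sequentially:
  Job 1: processing = 2, completes at 2
  Job 2: processing = 8, completes at 10
  Job 3: processing = 8, completes at 18
  Job 4: processing = 9, completes at 27
  Job 5: processing = 11, completes at 38
  Job 6: processing = 13, completes at 51
  Job 7: processing = 16, completes at 67
Sum of completion times = 213
Average completion time = 213/7 = 30.4286

30.4286


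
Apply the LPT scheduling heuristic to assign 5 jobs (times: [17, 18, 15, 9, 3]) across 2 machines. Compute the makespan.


Sort jobs in decreasing order (LPT): [18, 17, 15, 9, 3]
Assign each job to the least loaded machine:
  Machine 1: jobs [18, 9, 3], load = 30
  Machine 2: jobs [17, 15], load = 32
Makespan = max load = 32

32


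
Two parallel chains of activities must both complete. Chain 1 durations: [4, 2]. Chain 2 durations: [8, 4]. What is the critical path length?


Path A total = 4 + 2 = 6
Path B total = 8 + 4 = 12
Critical path = longest path = max(6, 12) = 12

12


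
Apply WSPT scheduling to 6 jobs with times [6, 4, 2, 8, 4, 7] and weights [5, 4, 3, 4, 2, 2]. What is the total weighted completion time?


Compute p/w ratios and sort ascending (WSPT): [(2, 3), (4, 4), (6, 5), (8, 4), (4, 2), (7, 2)]
Compute weighted completion times:
  Job (p=2,w=3): C=2, w*C=3*2=6
  Job (p=4,w=4): C=6, w*C=4*6=24
  Job (p=6,w=5): C=12, w*C=5*12=60
  Job (p=8,w=4): C=20, w*C=4*20=80
  Job (p=4,w=2): C=24, w*C=2*24=48
  Job (p=7,w=2): C=31, w*C=2*31=62
Total weighted completion time = 280

280


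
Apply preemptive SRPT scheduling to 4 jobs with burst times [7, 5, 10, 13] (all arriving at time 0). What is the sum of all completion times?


Since all jobs arrive at t=0, SRPT equals SPT ordering.
SPT order: [5, 7, 10, 13]
Completion times:
  Job 1: p=5, C=5
  Job 2: p=7, C=12
  Job 3: p=10, C=22
  Job 4: p=13, C=35
Total completion time = 5 + 12 + 22 + 35 = 74

74


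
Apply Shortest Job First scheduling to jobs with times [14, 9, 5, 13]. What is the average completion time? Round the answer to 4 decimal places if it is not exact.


SJF order (ascending): [5, 9, 13, 14]
Completion times:
  Job 1: burst=5, C=5
  Job 2: burst=9, C=14
  Job 3: burst=13, C=27
  Job 4: burst=14, C=41
Average completion = 87/4 = 21.75

21.75


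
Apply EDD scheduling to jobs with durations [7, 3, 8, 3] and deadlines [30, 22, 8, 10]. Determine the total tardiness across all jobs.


Sort by due date (EDD order): [(8, 8), (3, 10), (3, 22), (7, 30)]
Compute completion times and tardiness:
  Job 1: p=8, d=8, C=8, tardiness=max(0,8-8)=0
  Job 2: p=3, d=10, C=11, tardiness=max(0,11-10)=1
  Job 3: p=3, d=22, C=14, tardiness=max(0,14-22)=0
  Job 4: p=7, d=30, C=21, tardiness=max(0,21-30)=0
Total tardiness = 1

1


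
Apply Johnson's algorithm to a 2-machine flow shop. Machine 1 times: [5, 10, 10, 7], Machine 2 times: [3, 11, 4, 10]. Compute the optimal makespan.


Apply Johnson's rule:
  Group 1 (a <= b): [(4, 7, 10), (2, 10, 11)]
  Group 2 (a > b): [(3, 10, 4), (1, 5, 3)]
Optimal job order: [4, 2, 3, 1]
Schedule:
  Job 4: M1 done at 7, M2 done at 17
  Job 2: M1 done at 17, M2 done at 28
  Job 3: M1 done at 27, M2 done at 32
  Job 1: M1 done at 32, M2 done at 35
Makespan = 35

35


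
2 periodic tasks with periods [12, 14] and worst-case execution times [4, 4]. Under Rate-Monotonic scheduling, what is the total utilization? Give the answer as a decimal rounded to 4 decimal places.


Compute individual utilizations (exact fractions):
  Task 1: C/T = 4/12 = 1/3 (approx. 0.3333)
  Task 2: C/T = 4/14 = 2/7 (approx. 0.2857)
Total utilization U = 1/3 + 2/7 = 13/21
Rounded to 4 decimal places: U = 0.6190
RM (Liu & Layland) bound for 2 tasks = 0.828427; compare with U = 13/21 (approx. 0.619048)
U <= bound, so schedulable by RM sufficient condition.

0.6190


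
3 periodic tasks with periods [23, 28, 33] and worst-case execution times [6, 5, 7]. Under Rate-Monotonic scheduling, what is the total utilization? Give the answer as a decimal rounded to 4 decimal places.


Compute individual utilizations (exact fractions):
  Task 1: C/T = 6/23 (approx. 0.2609)
  Task 2: C/T = 5/28 (approx. 0.1786)
  Task 3: C/T = 7/33 (approx. 0.2121)
Total utilization U = 6/23 + 5/28 + 7/33 = 13847/21252
Rounded to 4 decimal places: U = 0.6516
RM (Liu & Layland) bound for 3 tasks = 0.779763; compare with U = 13847/21252 (approx. 0.651562)
U <= bound, so schedulable by RM sufficient condition.

0.6516


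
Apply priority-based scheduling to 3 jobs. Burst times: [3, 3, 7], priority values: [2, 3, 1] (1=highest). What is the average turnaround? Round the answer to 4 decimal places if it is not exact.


Sort by priority (ascending = highest first):
Order: [(1, 7), (2, 3), (3, 3)]
Completion times:
  Priority 1, burst=7, C=7
  Priority 2, burst=3, C=10
  Priority 3, burst=3, C=13
Average turnaround = 30/3 = 10.0

10.0


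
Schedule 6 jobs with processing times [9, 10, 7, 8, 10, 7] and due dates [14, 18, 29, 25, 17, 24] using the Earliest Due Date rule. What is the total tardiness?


Sort by due date (EDD order): [(9, 14), (10, 17), (10, 18), (7, 24), (8, 25), (7, 29)]
Compute completion times and tardiness:
  Job 1: p=9, d=14, C=9, tardiness=max(0,9-14)=0
  Job 2: p=10, d=17, C=19, tardiness=max(0,19-17)=2
  Job 3: p=10, d=18, C=29, tardiness=max(0,29-18)=11
  Job 4: p=7, d=24, C=36, tardiness=max(0,36-24)=12
  Job 5: p=8, d=25, C=44, tardiness=max(0,44-25)=19
  Job 6: p=7, d=29, C=51, tardiness=max(0,51-29)=22
Total tardiness = 66

66


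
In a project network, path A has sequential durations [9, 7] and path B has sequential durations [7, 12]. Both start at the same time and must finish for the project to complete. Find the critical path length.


Path A total = 9 + 7 = 16
Path B total = 7 + 12 = 19
Critical path = longest path = max(16, 19) = 19

19


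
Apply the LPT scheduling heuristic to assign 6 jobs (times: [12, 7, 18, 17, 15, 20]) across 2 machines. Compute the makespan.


Sort jobs in decreasing order (LPT): [20, 18, 17, 15, 12, 7]
Assign each job to the least loaded machine:
  Machine 1: jobs [20, 15, 12], load = 47
  Machine 2: jobs [18, 17, 7], load = 42
Makespan = max load = 47

47


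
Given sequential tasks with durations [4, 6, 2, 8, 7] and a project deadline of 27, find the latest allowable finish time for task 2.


LF(activity 2) = deadline - sum of successor durations
Successors: activities 3 through 5 with durations [2, 8, 7]
Sum of successor durations = 17
LF = 27 - 17 = 10

10


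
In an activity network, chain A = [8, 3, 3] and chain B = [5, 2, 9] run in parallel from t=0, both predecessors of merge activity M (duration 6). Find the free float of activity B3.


ES(B3) = sum of predecessors on chain B = 7
EF(B3) = ES + duration = 7 + 9 = 16
Successor of B3 is M. ES(M) = max(sum(A), sum(B)) = max(14, 16) = 16
Free float = ES(successor) - EF(current) = 16 - 16 = 0

0


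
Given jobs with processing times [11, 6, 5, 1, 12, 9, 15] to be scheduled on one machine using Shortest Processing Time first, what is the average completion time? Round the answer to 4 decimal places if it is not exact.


Sort jobs by processing time (SPT order): [1, 5, 6, 9, 11, 12, 15]
Compute completion times sequentially:
  Job 1: processing = 1, completes at 1
  Job 2: processing = 5, completes at 6
  Job 3: processing = 6, completes at 12
  Job 4: processing = 9, completes at 21
  Job 5: processing = 11, completes at 32
  Job 6: processing = 12, completes at 44
  Job 7: processing = 15, completes at 59
Sum of completion times = 175
Average completion time = 175/7 = 25.0

25.0


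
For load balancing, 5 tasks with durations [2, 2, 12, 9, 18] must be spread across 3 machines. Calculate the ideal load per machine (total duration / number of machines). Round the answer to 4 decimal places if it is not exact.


Total processing time = 2 + 2 + 12 + 9 + 18 = 43
Number of machines = 3
Ideal balanced load = 43 / 3 = 14.3333

14.3333


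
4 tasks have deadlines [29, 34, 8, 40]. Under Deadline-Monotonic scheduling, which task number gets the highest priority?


Sort tasks by relative deadline (ascending):
  Task 3: deadline = 8
  Task 1: deadline = 29
  Task 2: deadline = 34
  Task 4: deadline = 40
Priority order (highest first): [3, 1, 2, 4]
Highest priority task = 3

3


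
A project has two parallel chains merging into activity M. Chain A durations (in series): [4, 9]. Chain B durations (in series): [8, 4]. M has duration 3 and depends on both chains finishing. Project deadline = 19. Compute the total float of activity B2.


Forward pass: ES(B2) = sum of predecessors on chain B = 8
EF = ES + duration = 8 + 4 = 12
Backward pass: LF(M) = deadline = 19; LS(M) = 19 - 3 = 16
LF(B2) = LS(M) - sum(successors on chain B) = 16 - 0 = 16
LS = LF - duration = 16 - 4 = 12
Total float = LS - ES = 12 - 8 = 4

4


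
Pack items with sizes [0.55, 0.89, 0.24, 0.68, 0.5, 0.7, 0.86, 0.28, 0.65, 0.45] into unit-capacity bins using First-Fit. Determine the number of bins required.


Place items sequentially using First-Fit:
  Item 0.55 -> new Bin 1
  Item 0.89 -> new Bin 2
  Item 0.24 -> Bin 1 (now 0.79)
  Item 0.68 -> new Bin 3
  Item 0.5 -> new Bin 4
  Item 0.7 -> new Bin 5
  Item 0.86 -> new Bin 6
  Item 0.28 -> Bin 3 (now 0.96)
  Item 0.65 -> new Bin 7
  Item 0.45 -> Bin 4 (now 0.95)
Total bins used = 7

7


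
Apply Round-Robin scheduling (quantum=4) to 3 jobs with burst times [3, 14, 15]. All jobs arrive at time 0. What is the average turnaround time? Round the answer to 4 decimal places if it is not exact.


Time quantum = 4
Execution trace:
  J1 runs 3 units, time = 3
  J2 runs 4 units, time = 7
  J3 runs 4 units, time = 11
  J2 runs 4 units, time = 15
  J3 runs 4 units, time = 19
  J2 runs 4 units, time = 23
  J3 runs 4 units, time = 27
  J2 runs 2 units, time = 29
  J3 runs 3 units, time = 32
Finish times: [3, 29, 32]
Average turnaround = 64/3 = 21.3333

21.3333


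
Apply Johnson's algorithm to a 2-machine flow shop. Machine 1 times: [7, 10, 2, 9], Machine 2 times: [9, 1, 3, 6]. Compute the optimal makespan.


Apply Johnson's rule:
  Group 1 (a <= b): [(3, 2, 3), (1, 7, 9)]
  Group 2 (a > b): [(4, 9, 6), (2, 10, 1)]
Optimal job order: [3, 1, 4, 2]
Schedule:
  Job 3: M1 done at 2, M2 done at 5
  Job 1: M1 done at 9, M2 done at 18
  Job 4: M1 done at 18, M2 done at 24
  Job 2: M1 done at 28, M2 done at 29
Makespan = 29

29


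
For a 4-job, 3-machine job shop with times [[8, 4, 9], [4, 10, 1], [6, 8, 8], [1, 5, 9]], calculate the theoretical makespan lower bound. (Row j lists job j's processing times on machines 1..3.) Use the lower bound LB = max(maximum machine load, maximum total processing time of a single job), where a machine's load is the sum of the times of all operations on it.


Machine loads:
  Machine 1: 8 + 4 + 6 + 1 = 19
  Machine 2: 4 + 10 + 8 + 5 = 27
  Machine 3: 9 + 1 + 8 + 9 = 27
Max machine load = 27
Job totals:
  Job 1: 21
  Job 2: 15
  Job 3: 22
  Job 4: 15
Max job total = 22
Lower bound = max(27, 22) = 27

27


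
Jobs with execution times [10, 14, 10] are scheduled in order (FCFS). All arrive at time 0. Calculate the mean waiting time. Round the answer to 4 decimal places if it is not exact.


FCFS order (as given): [10, 14, 10]
Waiting times:
  Job 1: wait = 0
  Job 2: wait = 10
  Job 3: wait = 24
Sum of waiting times = 34
Average waiting time = 34/3 = 11.3333

11.3333


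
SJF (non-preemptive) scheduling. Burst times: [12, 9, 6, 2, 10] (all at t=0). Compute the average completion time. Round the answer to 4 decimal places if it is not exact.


SJF order (ascending): [2, 6, 9, 10, 12]
Completion times:
  Job 1: burst=2, C=2
  Job 2: burst=6, C=8
  Job 3: burst=9, C=17
  Job 4: burst=10, C=27
  Job 5: burst=12, C=39
Average completion = 93/5 = 18.6

18.6


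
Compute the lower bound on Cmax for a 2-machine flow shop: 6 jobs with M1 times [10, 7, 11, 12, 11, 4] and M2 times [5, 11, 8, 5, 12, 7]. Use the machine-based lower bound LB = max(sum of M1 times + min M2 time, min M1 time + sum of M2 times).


LB1 = sum(M1 times) + min(M2 times) = 55 + 5 = 60
LB2 = min(M1 times) + sum(M2 times) = 4 + 48 = 52
Lower bound = max(LB1, LB2) = max(60, 52) = 60

60


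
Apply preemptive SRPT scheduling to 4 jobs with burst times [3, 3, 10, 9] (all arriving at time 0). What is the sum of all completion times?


Since all jobs arrive at t=0, SRPT equals SPT ordering.
SPT order: [3, 3, 9, 10]
Completion times:
  Job 1: p=3, C=3
  Job 2: p=3, C=6
  Job 3: p=9, C=15
  Job 4: p=10, C=25
Total completion time = 3 + 6 + 15 + 25 = 49

49


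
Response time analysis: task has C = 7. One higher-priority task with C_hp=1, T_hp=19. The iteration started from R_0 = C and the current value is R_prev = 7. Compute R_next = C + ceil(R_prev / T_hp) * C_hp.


R_next = C + ceil(R_prev / T_hp) * C_hp
ceil(7 / 19) = ceil(0.3684) = 1
Interference = 1 * 1 = 1
R_next = 7 + 1 = 8

8


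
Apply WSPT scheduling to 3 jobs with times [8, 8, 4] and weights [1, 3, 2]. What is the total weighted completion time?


Compute p/w ratios and sort ascending (WSPT): [(4, 2), (8, 3), (8, 1)]
Compute weighted completion times:
  Job (p=4,w=2): C=4, w*C=2*4=8
  Job (p=8,w=3): C=12, w*C=3*12=36
  Job (p=8,w=1): C=20, w*C=1*20=20
Total weighted completion time = 64

64


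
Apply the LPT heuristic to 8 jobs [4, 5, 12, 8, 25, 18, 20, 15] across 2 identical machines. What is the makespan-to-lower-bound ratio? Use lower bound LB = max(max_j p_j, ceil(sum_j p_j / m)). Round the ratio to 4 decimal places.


LPT order: [25, 20, 18, 15, 12, 8, 5, 4]
Machine loads after assignment: [53, 54]
LPT makespan = 54
Lower bound = max(max_job, ceil(total/2)) = max(25, 54) = 54
Ratio = 54 / 54 = 1.0

1.0


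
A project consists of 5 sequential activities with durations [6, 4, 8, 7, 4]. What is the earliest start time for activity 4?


Activity 4 starts after activities 1 through 3 complete.
Predecessor durations: [6, 4, 8]
ES = 6 + 4 + 8 = 18

18


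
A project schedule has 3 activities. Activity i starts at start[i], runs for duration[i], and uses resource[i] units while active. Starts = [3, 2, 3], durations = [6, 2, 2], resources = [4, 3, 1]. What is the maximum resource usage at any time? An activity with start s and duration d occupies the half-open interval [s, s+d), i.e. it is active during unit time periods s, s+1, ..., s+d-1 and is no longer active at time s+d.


Each activity i is active on [start_i, start_i + duration_i).
Compute total resource usage per time slot:
  t=0: active resources = [], total = 0
  t=1: active resources = [], total = 0
  t=2: active resources = [3], total = 3
  t=3: active resources = [4, 3, 1], total = 8
  t=4: active resources = [4, 1], total = 5
  t=5: active resources = [4], total = 4
  t=6: active resources = [4], total = 4
  t=7: active resources = [4], total = 4
  t=8: active resources = [4], total = 4
Peak resource demand = 8

8


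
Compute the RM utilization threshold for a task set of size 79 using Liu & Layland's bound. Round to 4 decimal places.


Compute 2^(1/79) = 1.0088126194
Subtract 1: 1.0088126194 - 1 = 0.0088126194
Multiply by n: 79 * 0.0088126194 = 0.6961969326
Round to 4 dp: 0.6962

0.6962


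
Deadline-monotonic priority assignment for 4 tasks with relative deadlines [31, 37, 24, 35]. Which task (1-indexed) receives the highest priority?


Sort tasks by relative deadline (ascending):
  Task 3: deadline = 24
  Task 1: deadline = 31
  Task 4: deadline = 35
  Task 2: deadline = 37
Priority order (highest first): [3, 1, 4, 2]
Highest priority task = 3

3


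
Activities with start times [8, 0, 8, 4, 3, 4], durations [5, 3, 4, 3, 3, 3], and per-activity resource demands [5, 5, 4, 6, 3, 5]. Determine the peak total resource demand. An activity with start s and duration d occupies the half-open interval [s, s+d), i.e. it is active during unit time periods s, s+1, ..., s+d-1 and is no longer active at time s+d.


Each activity i is active on [start_i, start_i + duration_i).
Compute total resource usage per time slot:
  t=0: active resources = [5], total = 5
  t=1: active resources = [5], total = 5
  t=2: active resources = [5], total = 5
  t=3: active resources = [3], total = 3
  t=4: active resources = [6, 3, 5], total = 14
  t=5: active resources = [6, 3, 5], total = 14
  t=6: active resources = [6, 5], total = 11
  t=7: active resources = [], total = 0
  t=8: active resources = [5, 4], total = 9
  t=9: active resources = [5, 4], total = 9
  t=10: active resources = [5, 4], total = 9
  t=11: active resources = [5, 4], total = 9
  t=12: active resources = [5], total = 5
Peak resource demand = 14

14
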